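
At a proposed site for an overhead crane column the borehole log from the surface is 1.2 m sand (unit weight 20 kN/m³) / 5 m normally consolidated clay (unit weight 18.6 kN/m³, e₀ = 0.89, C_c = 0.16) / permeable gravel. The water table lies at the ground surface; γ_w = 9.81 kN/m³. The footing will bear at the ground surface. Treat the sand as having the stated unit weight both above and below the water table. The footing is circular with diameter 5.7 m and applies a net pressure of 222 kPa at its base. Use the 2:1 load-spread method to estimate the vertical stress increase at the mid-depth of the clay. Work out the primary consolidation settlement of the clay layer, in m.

S_c ≈ 0.224 m

Mid-depth of clay below the ground surface: z = 1.2 + 5/2 = 3.7 m.
Total vertical stress at mid-clay: σ_v = 20×1.2 + 18.6×2.5 = 70.5 kPa.
Pore pressure: u = 9.81×(3.7 − 0) = 36.297 kPa.
Initial effective stress: σ'_0 = σ_v − u = 70.5 − 36.297 = 34.203 kPa.
Stress increase at mid-clay by the 2:1 spreading method:
Δσ ≈ qD²/(D+z)² = 222×5.7²/(5.7+3.7)² = 81.629 kPa
Final effective stress: σ'_f = σ'_0 + Δσ = 34.203 + 81.629 = 115.83 kPa.
Normally consolidated clay, so the full stress increment lies on the virgin compression line:
S_c = C_c·H/(1+e₀)·log₁₀(σ'_f/σ'_0) = 0.16×5/(1+0.89)×log₁₀(115.83/34.203)
    = 0.42328 × 0.52976 = 0.2242 m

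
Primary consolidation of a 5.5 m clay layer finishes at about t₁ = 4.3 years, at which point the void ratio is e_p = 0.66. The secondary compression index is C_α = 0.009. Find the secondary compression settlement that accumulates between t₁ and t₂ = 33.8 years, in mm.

S_s ≈ 26.7 mm

Secondary compression: S_s = C_α·H/(1+e_p)·log₁₀(t₂/t₁)
S_s = 0.009×5.5/(1+0.66)×log₁₀(33.8/4.3)
    = 0.02982 × 0.8954 = 0.0267 m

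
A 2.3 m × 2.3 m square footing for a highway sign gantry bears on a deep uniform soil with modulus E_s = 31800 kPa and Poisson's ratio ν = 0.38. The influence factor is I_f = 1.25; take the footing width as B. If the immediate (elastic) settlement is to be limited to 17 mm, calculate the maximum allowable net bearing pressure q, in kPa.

q ≈ 220 kPa

S_e = q·B·(1−ν²)/E_s · I_f  ⇒  q = S_e·E_s / (B·(1−ν²)·I_f).
q = 0.017 × 31800 / (2.3 × 0.8556 × 1.25) = 219.8 kPa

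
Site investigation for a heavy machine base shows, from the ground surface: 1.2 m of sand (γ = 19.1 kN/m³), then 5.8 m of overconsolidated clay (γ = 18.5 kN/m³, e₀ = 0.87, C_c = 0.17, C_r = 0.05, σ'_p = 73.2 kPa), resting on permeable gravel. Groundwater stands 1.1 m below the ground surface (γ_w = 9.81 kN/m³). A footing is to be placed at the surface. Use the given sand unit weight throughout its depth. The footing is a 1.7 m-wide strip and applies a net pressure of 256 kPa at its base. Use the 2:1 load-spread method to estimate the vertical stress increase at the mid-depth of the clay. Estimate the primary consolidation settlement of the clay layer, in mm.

S_c ≈ 147 mm

Mid-depth of clay below the ground surface: z = 1.2 + 5.8/2 = 4.1 m.
Total vertical stress at mid-clay: σ_v = 19.1×1.2 + 18.5×2.9 = 76.57 kPa.
Pore pressure: u = 9.81×(4.1 − 1.1) = 29.43 kPa.
Initial effective stress: σ'_0 = σ_v − u = 76.57 − 29.43 = 47.14 kPa.
Stress increase at mid-clay by the 2:1 spreading method:
Δσ = qB/(B+z) = 256×1.7/(1.7+4.1) = 75.034 kPa
Final effective stress: σ'_f = 47.14 + 75.034 = 122.17 kPa.
σ'_f = 122.17 > σ'_p = 73.2 kPa, so the stress path crosses the preconsolidation pressure — recompression up to σ'_p, then virgin compression beyond:
S_c = H/(1+e₀)·[C_r·log₁₀(σ'_p/σ'_0) + C_c·log₁₀(σ'_f/σ'_p)]
    = 5.8/1.87 × [0.05×log₁₀(73.2/47.14) + 0.17×log₁₀(122.17/73.2)]
    = 3.1016 × [0.0095561 + 0.037817] = 0.1469 m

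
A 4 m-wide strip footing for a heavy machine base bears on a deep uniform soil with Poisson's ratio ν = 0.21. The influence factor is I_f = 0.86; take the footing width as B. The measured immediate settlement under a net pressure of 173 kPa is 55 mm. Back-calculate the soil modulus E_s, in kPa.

S_e = q·B·(1−ν²)/E_s · I_f  ⇒  E_s = q·B·(1−ν²)·I_f / S_e.
E_s = 173 × 4 × 0.9559 × 0.86 / 0.055 = 10340 kPa

E_s ≈ 10300 kPa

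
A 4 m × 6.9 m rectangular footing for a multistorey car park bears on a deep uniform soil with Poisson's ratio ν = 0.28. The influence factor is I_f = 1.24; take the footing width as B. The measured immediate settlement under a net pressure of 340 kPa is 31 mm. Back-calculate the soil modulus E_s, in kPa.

E_s ≈ 50100 kPa

S_e = q·B·(1−ν²)/E_s · I_f  ⇒  E_s = q·B·(1−ν²)·I_f / S_e.
E_s = 340 × 4 × 0.9216 × 1.24 / 0.031 = 50140 kPa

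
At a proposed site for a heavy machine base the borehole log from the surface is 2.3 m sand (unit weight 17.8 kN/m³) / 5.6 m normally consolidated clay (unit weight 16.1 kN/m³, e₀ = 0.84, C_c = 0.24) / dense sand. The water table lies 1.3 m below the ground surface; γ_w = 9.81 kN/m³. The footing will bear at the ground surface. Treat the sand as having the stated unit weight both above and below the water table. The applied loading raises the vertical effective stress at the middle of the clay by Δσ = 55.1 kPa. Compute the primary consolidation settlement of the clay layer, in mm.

Mid-depth of clay below the ground surface: z = 2.3 + 5.6/2 = 5.1 m.
Total vertical stress at mid-clay: σ_v = 17.8×2.3 + 16.1×2.8 = 86.02 kPa.
Pore pressure: u = 9.81×(5.1 − 1.3) = 37.278 kPa.
Initial effective stress: σ'_0 = σ_v − u = 86.02 − 37.278 = 48.742 kPa.
Final effective stress: σ'_f = σ'_0 + Δσ = 48.742 + 55.1 = 103.84 kPa.
Normally consolidated clay, so the full stress increment lies on the virgin compression line:
S_c = C_c·H/(1+e₀)·log₁₀(σ'_f/σ'_0) = 0.24×5.6/(1+0.84)×log₁₀(103.84/48.742)
    = 0.73043 × 0.32846 = 0.2399 m

S_c ≈ 240 mm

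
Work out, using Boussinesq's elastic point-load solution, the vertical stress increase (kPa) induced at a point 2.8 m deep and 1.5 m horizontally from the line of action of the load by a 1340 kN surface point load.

Δσ_z ≈ 43.4 kPa

Boussinesq vertical stress below a point load on an elastic half-space:
Δσ_z = 3P/(2πz²) · [1 + (r/z)²]^(−5/2)
r/z = 1.5/2.8 = 0.53571; [1+(r/z)²]^(−5/2) = 0.53218.
Δσ_z = 3×1340/(2π×2.8²) × 0.53218 = 81.608 × 0.53218 = 43.43 kPa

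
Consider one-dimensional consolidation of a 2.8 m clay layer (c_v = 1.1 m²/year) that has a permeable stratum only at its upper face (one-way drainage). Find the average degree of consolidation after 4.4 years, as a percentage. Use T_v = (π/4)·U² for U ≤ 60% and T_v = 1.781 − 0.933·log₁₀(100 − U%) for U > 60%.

Drainage path length: H_d = H = 2.8 m (single drainage).
T_v = c_v·t/H_d² = 1.1×4.4/2.8² = 0.61735.
T_v = 0.61735 corresponds to the U > 60% branch:
U = 1 − 10^((1.781 − T_v)/0.933)/100 = 0.8233

U ≈ 82.3 %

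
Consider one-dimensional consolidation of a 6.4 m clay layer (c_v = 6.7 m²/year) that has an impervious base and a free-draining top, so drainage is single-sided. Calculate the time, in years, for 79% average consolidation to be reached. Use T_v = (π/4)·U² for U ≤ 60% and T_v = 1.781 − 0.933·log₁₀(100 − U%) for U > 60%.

t ≈ 3.35 years

Drainage path length: H_d = H = 6.4 m (single drainage).
U > 60%: T_v = 1.781 − 0.933·log₁₀(100 − 79) = 0.54737.
t = T_v·H_d²/c_v = 0.54737×6.4²/6.7 = 3.346 years.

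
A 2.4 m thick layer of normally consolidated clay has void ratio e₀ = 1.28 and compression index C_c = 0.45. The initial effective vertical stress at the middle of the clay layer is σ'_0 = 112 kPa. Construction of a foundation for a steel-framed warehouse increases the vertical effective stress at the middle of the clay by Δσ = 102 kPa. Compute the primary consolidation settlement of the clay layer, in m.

Final effective stress: σ'_f = σ'_0 + Δσ = 112 + 102 = 214 kPa.
Normally consolidated clay, so the full stress increment lies on the virgin compression line:
S_c = C_c·H/(1+e₀)·log₁₀(σ'_f/σ'_0) = 0.45×2.4/(1+1.28)×log₁₀(214/112)
    = 0.47368 × 0.2812 = 0.1332 m

S_c ≈ 0.133 m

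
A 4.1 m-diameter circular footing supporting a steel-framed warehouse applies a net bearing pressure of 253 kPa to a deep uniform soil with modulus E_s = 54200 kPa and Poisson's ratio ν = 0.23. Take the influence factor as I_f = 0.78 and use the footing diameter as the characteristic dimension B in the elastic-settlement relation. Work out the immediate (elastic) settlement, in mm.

S_e ≈ 14.1 mm

Immediate (elastic) settlement: S_e = q·B·(1−ν²)/E_s · I_f.
S_e = 253 × 4.1 × (1 − 0.23²) / 54200 × 0.78
    = 253 × 4.1 × 0.9471 / 54200 × 0.78
    = 0.01414 m = 14.14 mm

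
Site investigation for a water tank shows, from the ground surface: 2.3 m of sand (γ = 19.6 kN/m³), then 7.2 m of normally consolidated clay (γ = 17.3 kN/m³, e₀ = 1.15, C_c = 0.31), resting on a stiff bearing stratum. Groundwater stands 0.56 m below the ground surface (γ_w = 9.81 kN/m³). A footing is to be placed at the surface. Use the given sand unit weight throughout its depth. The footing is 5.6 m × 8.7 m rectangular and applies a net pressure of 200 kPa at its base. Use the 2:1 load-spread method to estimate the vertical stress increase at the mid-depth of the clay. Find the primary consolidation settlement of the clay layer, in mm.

Mid-depth of clay below the ground surface: z = 2.3 + 7.2/2 = 5.9 m.
Total vertical stress at mid-clay: σ_v = 19.6×2.3 + 17.3×3.6 = 107.36 kPa.
Pore pressure: u = 9.81×(5.9 − 0.56) = 52.385 kPa.
Initial effective stress: σ'_0 = σ_v − u = 107.36 − 52.385 = 54.975 kPa.
Stress increase at mid-clay by the 2:1 spreading method:
Δσ = qBL/((B+z)(L+z)) = 200×5.6×8.7/((5.6+5.9)(8.7+5.9)) = 58.035 kPa
Final effective stress: σ'_f = σ'_0 + Δσ = 54.975 + 58.035 = 113.01 kPa.
Normally consolidated clay, so the full stress increment lies on the virgin compression line:
S_c = C_c·H/(1+e₀)·log₁₀(σ'_f/σ'_0) = 0.31×7.2/(1+1.15)×log₁₀(113.01/54.975)
    = 1.0381 × 0.31295 = 0.3249 m

S_c ≈ 325 mm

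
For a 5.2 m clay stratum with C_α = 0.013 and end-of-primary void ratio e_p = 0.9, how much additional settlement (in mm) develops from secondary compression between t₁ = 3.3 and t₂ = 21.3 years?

Secondary compression: S_s = C_α·H/(1+e_p)·log₁₀(t₂/t₁)
S_s = 0.013×5.2/(1+0.9)×log₁₀(21.3/3.3)
    = 0.03558 × 0.8099 = 0.02881 m

S_s ≈ 28.8 mm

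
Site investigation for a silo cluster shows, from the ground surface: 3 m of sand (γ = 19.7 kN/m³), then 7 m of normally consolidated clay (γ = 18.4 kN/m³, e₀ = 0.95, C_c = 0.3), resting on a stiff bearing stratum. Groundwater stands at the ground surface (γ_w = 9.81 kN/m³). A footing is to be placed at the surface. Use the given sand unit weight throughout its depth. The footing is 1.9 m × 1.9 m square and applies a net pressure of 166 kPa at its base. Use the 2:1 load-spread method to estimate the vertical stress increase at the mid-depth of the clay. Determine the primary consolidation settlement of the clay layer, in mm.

Mid-depth of clay below the ground surface: z = 3 + 7/2 = 6.5 m.
Total vertical stress at mid-clay: σ_v = 19.7×3 + 18.4×3.5 = 123.5 kPa.
Pore pressure: u = 9.81×(6.5 − 0) = 63.765 kPa.
Initial effective stress: σ'_0 = σ_v − u = 123.5 − 63.765 = 59.735 kPa.
Stress increase at mid-clay by the 2:1 spreading method:
Δσ = qBL/((B+z)(L+z)) = 166×1.9×1.9/((1.9+6.5)(1.9+6.5)) = 8.4929 kPa
Final effective stress: σ'_f = σ'_0 + Δσ = 59.735 + 8.4929 = 68.228 kPa.
Normally consolidated clay, so the full stress increment lies on the virgin compression line:
S_c = C_c·H/(1+e₀)·log₁₀(σ'_f/σ'_0) = 0.3×7/(1+0.95)×log₁₀(68.228/59.735)
    = 1.0769 × 0.057734 = 0.06217 m

S_c ≈ 62.2 mm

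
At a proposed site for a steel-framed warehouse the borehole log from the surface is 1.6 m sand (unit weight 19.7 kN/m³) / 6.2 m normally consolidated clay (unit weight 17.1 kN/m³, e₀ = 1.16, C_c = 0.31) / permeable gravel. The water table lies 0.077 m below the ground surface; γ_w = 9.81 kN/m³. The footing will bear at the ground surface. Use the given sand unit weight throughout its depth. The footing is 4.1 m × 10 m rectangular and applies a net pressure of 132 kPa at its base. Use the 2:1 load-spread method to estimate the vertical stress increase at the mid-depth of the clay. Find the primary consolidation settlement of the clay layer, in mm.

S_c ≈ 281 mm

Mid-depth of clay below the ground surface: z = 1.6 + 6.2/2 = 4.7 m.
Total vertical stress at mid-clay: σ_v = 19.7×1.6 + 17.1×3.1 = 84.53 kPa.
Pore pressure: u = 9.81×(4.7 − 0.077) = 45.352 kPa.
Initial effective stress: σ'_0 = σ_v − u = 84.53 − 45.352 = 39.178 kPa.
Stress increase at mid-clay by the 2:1 spreading method:
Δσ = qBL/((B+z)(L+z)) = 132×4.1×10/((4.1+4.7)(10+4.7)) = 41.837 kPa
Final effective stress: σ'_f = σ'_0 + Δσ = 39.178 + 41.837 = 81.015 kPa.
Normally consolidated clay, so the full stress increment lies on the virgin compression line:
S_c = C_c·H/(1+e₀)·log₁₀(σ'_f/σ'_0) = 0.31×6.2/(1+1.16)×log₁₀(81.015/39.178)
    = 0.88981 × 0.31552 = 0.2808 m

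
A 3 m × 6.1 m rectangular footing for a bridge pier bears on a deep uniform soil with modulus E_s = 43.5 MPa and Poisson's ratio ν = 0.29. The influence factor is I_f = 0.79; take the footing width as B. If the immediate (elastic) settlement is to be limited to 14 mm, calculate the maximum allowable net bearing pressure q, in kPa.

E_s = 43.5 MPa = 43500 kPa.
S_e = q·B·(1−ν²)/E_s · I_f  ⇒  q = S_e·E_s / (B·(1−ν²)·I_f).
q = 0.014 × 43500 / (3 × 0.9159 × 0.79) = 280.6 kPa

q ≈ 281 kPa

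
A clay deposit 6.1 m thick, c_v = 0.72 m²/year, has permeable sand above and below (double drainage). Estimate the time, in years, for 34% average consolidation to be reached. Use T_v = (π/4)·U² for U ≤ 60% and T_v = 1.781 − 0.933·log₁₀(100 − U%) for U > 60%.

Drainage path length: H_d = H/2 = 3.05 m (double drainage).
U ≤ 60%: T_v = (π/4)·U² = (π/4)×0.34² = 0.090792.
t = T_v·H_d²/c_v = 0.090792×3.05²/0.72 = 1.173 years.

t ≈ 1.17 years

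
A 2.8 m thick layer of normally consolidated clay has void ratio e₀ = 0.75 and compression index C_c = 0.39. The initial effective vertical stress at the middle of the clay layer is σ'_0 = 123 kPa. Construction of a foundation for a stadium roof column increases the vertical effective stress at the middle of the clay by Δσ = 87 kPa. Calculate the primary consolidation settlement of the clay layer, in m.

S_c ≈ 0.145 m

Final effective stress: σ'_f = σ'_0 + Δσ = 123 + 87 = 210 kPa.
Normally consolidated clay, so the full stress increment lies on the virgin compression line:
S_c = C_c·H/(1+e₀)·log₁₀(σ'_f/σ'_0) = 0.39×2.8/(1+0.75)×log₁₀(210/123)
    = 0.624 × 0.23231 = 0.145 m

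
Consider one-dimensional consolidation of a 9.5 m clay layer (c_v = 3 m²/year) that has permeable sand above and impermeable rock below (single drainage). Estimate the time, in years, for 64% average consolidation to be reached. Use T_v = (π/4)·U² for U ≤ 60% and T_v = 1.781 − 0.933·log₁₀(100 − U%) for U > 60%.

t ≈ 9.9 years

Drainage path length: H_d = H = 9.5 m (single drainage).
U > 60%: T_v = 1.781 − 0.933·log₁₀(100 − 64) = 0.32897.
t = T_v·H_d²/c_v = 0.32897×9.5²/3 = 9.897 years.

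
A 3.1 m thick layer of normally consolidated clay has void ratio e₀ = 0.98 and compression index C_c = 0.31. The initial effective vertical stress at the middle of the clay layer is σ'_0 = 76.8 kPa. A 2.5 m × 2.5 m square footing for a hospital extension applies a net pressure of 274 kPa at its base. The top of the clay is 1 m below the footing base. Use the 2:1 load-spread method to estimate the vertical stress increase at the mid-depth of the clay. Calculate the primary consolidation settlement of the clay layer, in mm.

S_c ≈ 132 mm

Mid-depth of clay below the footing base: z = 1 + 3.1/2 = 2.55 m.
Stress increase at mid-clay by the 2:1 spreading method:
Δσ = qBL/((B+z)(L+z)) = 274×2.5×2.5/((2.5+2.55)(2.5+2.55)) = 67.15 kPa
Final effective stress: σ'_f = σ'_0 + Δσ = 76.8 + 67.15 = 143.95 kPa.
Normally consolidated clay, so the full stress increment lies on the virgin compression line:
S_c = C_c·H/(1+e₀)·log₁₀(σ'_f/σ'_0) = 0.31×3.1/(1+0.98)×log₁₀(143.95/76.8)
    = 0.48535 × 0.27285 = 0.1324 m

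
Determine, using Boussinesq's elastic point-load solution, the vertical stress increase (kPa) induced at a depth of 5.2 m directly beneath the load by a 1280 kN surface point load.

Boussinesq vertical stress below a point load on an elastic half-space:
Δσ_z = 3P/(2πz²) · [1 + (r/z)²]^(−5/2)
r/z = 0/5.2 = 0; [1+(r/z)²]^(−5/2) = 1.
Δσ_z = 3×1280/(2π×5.2²) × 1 = 22.602 × 1 = 22.6 kPa

Δσ_z ≈ 22.6 kPa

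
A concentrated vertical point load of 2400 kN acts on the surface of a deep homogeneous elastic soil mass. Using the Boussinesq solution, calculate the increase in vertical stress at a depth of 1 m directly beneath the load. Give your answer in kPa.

Δσ_z ≈ 1150 kPa

Boussinesq vertical stress below a point load on an elastic half-space:
Δσ_z = 3P/(2πz²) · [1 + (r/z)²]^(−5/2)
r/z = 0/1 = 0; [1+(r/z)²]^(−5/2) = 1.
Δσ_z = 3×2400/(2π×1²) × 1 = 1145.9 × 1 = 1146 kPa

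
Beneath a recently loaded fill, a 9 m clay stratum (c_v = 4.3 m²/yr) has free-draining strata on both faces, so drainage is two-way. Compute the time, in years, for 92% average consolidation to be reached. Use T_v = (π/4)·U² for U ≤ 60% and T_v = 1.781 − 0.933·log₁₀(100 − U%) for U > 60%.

Drainage path length: H_d = H/2 = 4.5 m (double drainage).
U > 60%: T_v = 1.781 − 0.933·log₁₀(100 − 92) = 0.93842.
t = T_v·H_d²/c_v = 0.93842×4.5²/4.3 = 4.419 years.

t ≈ 4.42 years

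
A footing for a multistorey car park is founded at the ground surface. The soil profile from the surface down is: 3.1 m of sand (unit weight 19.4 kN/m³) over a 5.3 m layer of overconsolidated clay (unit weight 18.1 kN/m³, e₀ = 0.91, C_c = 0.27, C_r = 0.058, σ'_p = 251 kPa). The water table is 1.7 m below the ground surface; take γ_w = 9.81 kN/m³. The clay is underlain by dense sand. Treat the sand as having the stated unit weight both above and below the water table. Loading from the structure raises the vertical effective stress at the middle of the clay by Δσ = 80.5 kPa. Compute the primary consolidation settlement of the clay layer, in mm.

Mid-depth of clay below the ground surface: z = 3.1 + 5.3/2 = 5.75 m.
Total vertical stress at mid-clay: σ_v = 19.4×3.1 + 18.1×2.65 = 108.11 kPa.
Pore pressure: u = 9.81×(5.75 − 1.7) = 39.73 kPa.
Initial effective stress: σ'_0 = σ_v − u = 108.11 − 39.73 = 68.38 kPa.
Final effective stress: σ'_f = 68.38 + 80.5 = 148.88 kPa.
σ'_f = 148.88 ≤ σ'_p = 251 kPa, so the clay remains overconsolidated and only the recompression index applies:
S_c = C_r·H/(1+e₀)·log₁₀(σ'_f/σ'_0) = 0.058×5.3/1.91×log₁₀(148.88/68.38)
    = 0.16094 × 0.33791 = 0.05438 m

S_c ≈ 54.4 mm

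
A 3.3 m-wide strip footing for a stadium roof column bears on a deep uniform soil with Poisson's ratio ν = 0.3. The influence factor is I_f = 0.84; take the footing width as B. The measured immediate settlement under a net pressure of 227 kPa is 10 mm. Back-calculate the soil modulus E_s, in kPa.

E_s ≈ 57300 kPa

S_e = q·B·(1−ν²)/E_s · I_f  ⇒  E_s = q·B·(1−ν²)·I_f / S_e.
E_s = 227 × 3.3 × 0.91 × 0.84 / 0.01 = 57260 kPa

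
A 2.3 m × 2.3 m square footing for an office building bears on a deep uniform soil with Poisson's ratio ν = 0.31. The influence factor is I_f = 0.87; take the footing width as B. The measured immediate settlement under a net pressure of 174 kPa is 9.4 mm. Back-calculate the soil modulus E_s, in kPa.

S_e = q·B·(1−ν²)/E_s · I_f  ⇒  E_s = q·B·(1−ν²)·I_f / S_e.
E_s = 174 × 2.3 × 0.9039 × 0.87 / 0.0094 = 33480 kPa

E_s ≈ 33500 kPa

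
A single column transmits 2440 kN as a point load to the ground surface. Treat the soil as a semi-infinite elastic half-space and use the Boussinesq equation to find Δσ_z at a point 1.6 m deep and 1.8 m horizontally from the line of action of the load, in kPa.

Δσ_z ≈ 58.9 kPa

Boussinesq vertical stress below a point load on an elastic half-space:
Δσ_z = 3P/(2πz²) · [1 + (r/z)²]^(−5/2)
r/z = 1.8/1.6 = 1.125; [1+(r/z)²]^(−5/2) = 0.12943.
Δσ_z = 3×2440/(2π×1.6²) × 0.12943 = 455.08 × 0.12943 = 58.9 kPa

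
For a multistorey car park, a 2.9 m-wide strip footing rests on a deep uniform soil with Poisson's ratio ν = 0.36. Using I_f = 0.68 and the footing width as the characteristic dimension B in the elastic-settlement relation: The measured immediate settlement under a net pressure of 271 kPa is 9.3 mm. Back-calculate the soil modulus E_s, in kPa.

E_s ≈ 50000 kPa

S_e = q·B·(1−ν²)/E_s · I_f  ⇒  E_s = q·B·(1−ν²)·I_f / S_e.
E_s = 271 × 2.9 × 0.8704 × 0.68 / 0.0093 = 50020 kPa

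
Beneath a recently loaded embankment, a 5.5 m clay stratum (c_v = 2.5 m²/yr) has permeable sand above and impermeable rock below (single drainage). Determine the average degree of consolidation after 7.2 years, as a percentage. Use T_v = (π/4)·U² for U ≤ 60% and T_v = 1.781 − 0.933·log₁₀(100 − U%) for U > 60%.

U ≈ 81.3 %

Drainage path length: H_d = H = 5.5 m (single drainage).
T_v = c_v·t/H_d² = 2.5×7.2/5.5² = 0.59504.
T_v = 0.59504 corresponds to the U > 60% branch:
U = 1 − 10^((1.781 − T_v)/0.933)/100 = 0.8133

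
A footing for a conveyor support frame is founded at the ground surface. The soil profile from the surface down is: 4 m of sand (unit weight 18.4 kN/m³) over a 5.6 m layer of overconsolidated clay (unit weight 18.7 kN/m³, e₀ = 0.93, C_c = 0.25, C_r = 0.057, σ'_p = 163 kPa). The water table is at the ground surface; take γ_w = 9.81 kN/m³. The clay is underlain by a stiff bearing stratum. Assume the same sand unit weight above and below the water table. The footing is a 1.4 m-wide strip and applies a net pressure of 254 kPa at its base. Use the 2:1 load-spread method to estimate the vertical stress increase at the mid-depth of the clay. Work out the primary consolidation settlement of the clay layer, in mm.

Mid-depth of clay below the ground surface: z = 4 + 5.6/2 = 6.8 m.
Total vertical stress at mid-clay: σ_v = 18.4×4 + 18.7×2.8 = 125.96 kPa.
Pore pressure: u = 9.81×(6.8 − 0) = 66.708 kPa.
Initial effective stress: σ'_0 = σ_v − u = 125.96 − 66.708 = 59.252 kPa.
Stress increase at mid-clay by the 2:1 spreading method:
Δσ = qB/(B+z) = 254×1.4/(1.4+6.8) = 43.366 kPa
Final effective stress: σ'_f = 59.252 + 43.366 = 102.62 kPa.
σ'_f = 102.62 ≤ σ'_p = 163 kPa, so the clay remains overconsolidated and only the recompression index applies:
S_c = C_r·H/(1+e₀)·log₁₀(σ'_f/σ'_0) = 0.057×5.6/1.93×log₁₀(102.62/59.252)
    = 0.16539 × 0.23853 = 0.03945 m

S_c ≈ 39.5 mm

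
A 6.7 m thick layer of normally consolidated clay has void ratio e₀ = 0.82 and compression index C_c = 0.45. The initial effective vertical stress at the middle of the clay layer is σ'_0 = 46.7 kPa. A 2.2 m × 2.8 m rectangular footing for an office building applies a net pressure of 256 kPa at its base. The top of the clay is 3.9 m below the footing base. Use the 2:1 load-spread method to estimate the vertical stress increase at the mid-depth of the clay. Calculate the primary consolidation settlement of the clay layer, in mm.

Mid-depth of clay below the footing base: z = 3.9 + 6.7/2 = 7.25 m.
Stress increase at mid-clay by the 2:1 spreading method:
Δσ = qBL/((B+z)(L+z)) = 256×2.2×2.8/((2.2+7.25)(2.8+7.25)) = 16.604 kPa
Final effective stress: σ'_f = σ'_0 + Δσ = 46.7 + 16.604 = 63.304 kPa.
Normally consolidated clay, so the full stress increment lies on the virgin compression line:
S_c = C_c·H/(1+e₀)·log₁₀(σ'_f/σ'_0) = 0.45×6.7/(1+0.82)×log₁₀(63.304/46.7)
    = 1.6566 × 0.13211 = 0.2189 m

S_c ≈ 219 mm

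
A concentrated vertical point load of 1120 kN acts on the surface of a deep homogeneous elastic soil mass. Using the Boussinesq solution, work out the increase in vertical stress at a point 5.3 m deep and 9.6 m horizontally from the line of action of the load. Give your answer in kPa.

Δσ_z ≈ 0.502 kPa

Boussinesq vertical stress below a point load on an elastic half-space:
Δσ_z = 3P/(2πz²) · [1 + (r/z)²]^(−5/2)
r/z = 9.6/5.3 = 1.8113; [1+(r/z)²]^(−5/2) = 0.026373.
Δσ_z = 3×1120/(2π×5.3²) × 0.026373 = 19.037 × 0.026373 = 0.5021 kPa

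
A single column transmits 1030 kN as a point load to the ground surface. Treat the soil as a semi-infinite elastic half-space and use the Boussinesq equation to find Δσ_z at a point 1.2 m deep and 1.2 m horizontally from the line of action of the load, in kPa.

Boussinesq vertical stress below a point load on an elastic half-space:
Δσ_z = 3P/(2πz²) · [1 + (r/z)²]^(−5/2)
r/z = 1.2/1.2 = 1; [1+(r/z)²]^(−5/2) = 0.17678.
Δσ_z = 3×1030/(2π×1.2²) × 0.17678 = 341.52 × 0.17678 = 60.37 kPa

Δσ_z ≈ 60.4 kPa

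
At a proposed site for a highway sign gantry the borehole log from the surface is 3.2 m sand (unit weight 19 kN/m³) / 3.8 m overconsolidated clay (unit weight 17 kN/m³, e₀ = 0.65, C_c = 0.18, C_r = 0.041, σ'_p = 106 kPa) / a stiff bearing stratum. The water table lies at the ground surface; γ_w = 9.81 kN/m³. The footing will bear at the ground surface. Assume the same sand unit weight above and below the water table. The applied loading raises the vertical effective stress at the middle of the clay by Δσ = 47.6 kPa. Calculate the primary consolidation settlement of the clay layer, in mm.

S_c ≈ 30.5 mm

Mid-depth of clay below the ground surface: z = 3.2 + 3.8/2 = 5.1 m.
Total vertical stress at mid-clay: σ_v = 19×3.2 + 17×1.9 = 93.1 kPa.
Pore pressure: u = 9.81×(5.1 − 0) = 50.031 kPa.
Initial effective stress: σ'_0 = σ_v − u = 93.1 − 50.031 = 43.069 kPa.
Final effective stress: σ'_f = 43.069 + 47.6 = 90.669 kPa.
σ'_f = 90.669 ≤ σ'_p = 106 kPa, so the clay remains overconsolidated and only the recompression index applies:
S_c = C_r·H/(1+e₀)·log₁₀(σ'_f/σ'_0) = 0.041×3.8/1.65×log₁₀(90.669/43.069)
    = 0.094423 × 0.32329 = 0.03053 m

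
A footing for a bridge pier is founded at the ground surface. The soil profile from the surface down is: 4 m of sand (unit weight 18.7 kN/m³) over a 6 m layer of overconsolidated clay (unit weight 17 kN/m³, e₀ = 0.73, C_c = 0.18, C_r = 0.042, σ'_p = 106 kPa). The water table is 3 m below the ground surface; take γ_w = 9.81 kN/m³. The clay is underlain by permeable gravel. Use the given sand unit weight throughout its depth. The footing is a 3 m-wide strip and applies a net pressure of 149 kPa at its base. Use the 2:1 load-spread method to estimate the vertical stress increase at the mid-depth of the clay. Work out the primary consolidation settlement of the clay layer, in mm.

S_c ≈ 70.8 mm

Mid-depth of clay below the ground surface: z = 4 + 6/2 = 7 m.
Total vertical stress at mid-clay: σ_v = 18.7×4 + 17×3 = 125.8 kPa.
Pore pressure: u = 9.81×(7 − 3) = 39.24 kPa.
Initial effective stress: σ'_0 = σ_v − u = 125.8 − 39.24 = 86.56 kPa.
Stress increase at mid-clay by the 2:1 spreading method:
Δσ = qB/(B+z) = 149×3/(3+7) = 44.7 kPa
Final effective stress: σ'_f = 86.56 + 44.7 = 131.26 kPa.
σ'_f = 131.26 > σ'_p = 106 kPa, so the stress path crosses the preconsolidation pressure — recompression up to σ'_p, then virgin compression beyond:
S_c = H/(1+e₀)·[C_r·log₁₀(σ'_p/σ'_0) + C_c·log₁₀(σ'_f/σ'_p)]
    = 6/1.73 × [0.042×log₁₀(106/86.56) + 0.18×log₁₀(131.26/106)]
    = 3.4682 × [0.0036955 + 0.016709] = 0.07077 m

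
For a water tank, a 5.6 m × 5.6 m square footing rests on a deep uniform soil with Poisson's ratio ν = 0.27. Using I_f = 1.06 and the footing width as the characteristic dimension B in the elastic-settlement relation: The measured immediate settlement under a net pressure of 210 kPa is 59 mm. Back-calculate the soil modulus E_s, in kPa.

E_s ≈ 19600 kPa

S_e = q·B·(1−ν²)/E_s · I_f  ⇒  E_s = q·B·(1−ν²)·I_f / S_e.
E_s = 210 × 5.6 × 0.9271 × 1.06 / 0.059 = 19590 kPa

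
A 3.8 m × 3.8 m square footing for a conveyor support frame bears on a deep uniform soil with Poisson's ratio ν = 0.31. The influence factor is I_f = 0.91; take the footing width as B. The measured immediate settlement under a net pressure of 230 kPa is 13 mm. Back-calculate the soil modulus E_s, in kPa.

S_e = q·B·(1−ν²)/E_s · I_f  ⇒  E_s = q·B·(1−ν²)·I_f / S_e.
E_s = 230 × 3.8 × 0.9039 × 0.91 / 0.013 = 55300 kPa

E_s ≈ 55300 kPa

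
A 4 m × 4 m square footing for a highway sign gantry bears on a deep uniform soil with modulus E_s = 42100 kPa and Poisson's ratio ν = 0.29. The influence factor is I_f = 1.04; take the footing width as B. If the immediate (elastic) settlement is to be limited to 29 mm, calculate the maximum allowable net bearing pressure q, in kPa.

S_e = q·B·(1−ν²)/E_s · I_f  ⇒  q = S_e·E_s / (B·(1−ν²)·I_f).
q = 0.029 × 42100 / (4 × 0.9159 × 1.04) = 320.4 kPa

q ≈ 320 kPa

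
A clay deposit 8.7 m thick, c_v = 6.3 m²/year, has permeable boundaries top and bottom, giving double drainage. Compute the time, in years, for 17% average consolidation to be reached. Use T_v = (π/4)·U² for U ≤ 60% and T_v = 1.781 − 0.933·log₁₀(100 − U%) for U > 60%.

Drainage path length: H_d = H/2 = 4.35 m (double drainage).
U ≤ 60%: T_v = (π/4)·U² = (π/4)×0.17² = 0.022698.
t = T_v·H_d²/c_v = 0.022698×4.35²/6.3 = 0.06818 years.

t ≈ 0.0682 years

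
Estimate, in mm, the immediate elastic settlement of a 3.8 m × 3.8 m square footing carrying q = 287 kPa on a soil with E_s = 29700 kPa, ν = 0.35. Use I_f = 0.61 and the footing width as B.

Immediate (elastic) settlement: S_e = q·B·(1−ν²)/E_s · I_f.
S_e = 287 × 3.8 × (1 − 0.35²) / 29700 × 0.61
    = 287 × 3.8 × 0.8775 / 29700 × 0.61
    = 0.01966 m = 19.66 mm

S_e ≈ 19.7 mm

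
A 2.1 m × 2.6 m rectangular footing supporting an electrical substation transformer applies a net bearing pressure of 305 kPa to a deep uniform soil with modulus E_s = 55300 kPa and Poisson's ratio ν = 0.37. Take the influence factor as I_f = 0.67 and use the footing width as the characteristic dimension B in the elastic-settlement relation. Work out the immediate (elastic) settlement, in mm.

Immediate (elastic) settlement: S_e = q·B·(1−ν²)/E_s · I_f.
S_e = 305 × 2.1 × (1 − 0.37²) / 55300 × 0.67
    = 305 × 2.1 × 0.8631 / 55300 × 0.67
    = 0.006698 m = 6.698 mm

S_e ≈ 6.7 mm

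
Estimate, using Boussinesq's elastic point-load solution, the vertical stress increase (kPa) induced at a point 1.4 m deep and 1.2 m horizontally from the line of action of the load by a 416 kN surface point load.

Boussinesq vertical stress below a point load on an elastic half-space:
Δσ_z = 3P/(2πz²) · [1 + (r/z)²]^(−5/2)
r/z = 1.2/1.4 = 0.85714; [1+(r/z)²]^(−5/2) = 0.25231.
Δσ_z = 3×416/(2π×1.4²) × 0.25231 = 101.34 × 0.25231 = 25.57 kPa

Δσ_z ≈ 25.6 kPa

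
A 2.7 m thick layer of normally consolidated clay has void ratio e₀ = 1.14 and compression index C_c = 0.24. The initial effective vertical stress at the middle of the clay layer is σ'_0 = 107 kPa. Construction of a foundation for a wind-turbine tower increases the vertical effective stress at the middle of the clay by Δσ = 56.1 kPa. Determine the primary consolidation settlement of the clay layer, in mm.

S_c ≈ 55.4 mm

Final effective stress: σ'_f = σ'_0 + Δσ = 107 + 56.1 = 163.1 kPa.
Normally consolidated clay, so the full stress increment lies on the virgin compression line:
S_c = C_c·H/(1+e₀)·log₁₀(σ'_f/σ'_0) = 0.24×2.7/(1+1.14)×log₁₀(163.1/107)
    = 0.3028 × 0.18307 = 0.05543 m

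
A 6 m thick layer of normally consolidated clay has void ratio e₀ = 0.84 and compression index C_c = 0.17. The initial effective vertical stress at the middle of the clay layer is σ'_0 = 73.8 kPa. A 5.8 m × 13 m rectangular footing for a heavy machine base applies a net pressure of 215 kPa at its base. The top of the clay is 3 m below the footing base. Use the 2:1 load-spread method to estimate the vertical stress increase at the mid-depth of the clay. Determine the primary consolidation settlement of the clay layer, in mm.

Mid-depth of clay below the footing base: z = 3 + 6/2 = 6 m.
Stress increase at mid-clay by the 2:1 spreading method:
Δσ = qBL/((B+z)(L+z)) = 215×5.8×13/((5.8+6)(13+6)) = 72.306 kPa
Final effective stress: σ'_f = σ'_0 + Δσ = 73.8 + 72.306 = 146.11 kPa.
Normally consolidated clay, so the full stress increment lies on the virgin compression line:
S_c = C_c·H/(1+e₀)·log₁₀(σ'_f/σ'_0) = 0.17×6/(1+0.84)×log₁₀(146.11/73.8)
    = 0.55435 × 0.29662 = 0.1644 m

S_c ≈ 164 mm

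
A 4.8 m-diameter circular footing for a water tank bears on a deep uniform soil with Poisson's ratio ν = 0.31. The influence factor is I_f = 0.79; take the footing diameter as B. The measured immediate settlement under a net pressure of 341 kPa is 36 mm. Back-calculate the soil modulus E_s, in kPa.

S_e = q·B·(1−ν²)/E_s · I_f  ⇒  E_s = q·B·(1−ν²)·I_f / S_e.
E_s = 341 × 4.8 × 0.9039 × 0.79 / 0.036 = 32470 kPa

E_s ≈ 32500 kPa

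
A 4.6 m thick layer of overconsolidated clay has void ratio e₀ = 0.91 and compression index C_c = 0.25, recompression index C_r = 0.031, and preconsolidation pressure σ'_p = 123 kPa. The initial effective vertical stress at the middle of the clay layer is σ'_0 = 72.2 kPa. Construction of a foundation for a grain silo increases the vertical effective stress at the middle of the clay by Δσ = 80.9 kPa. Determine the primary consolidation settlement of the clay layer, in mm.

Final effective stress: σ'_f = 72.2 + 80.9 = 153.1 kPa.
σ'_f = 153.1 > σ'_p = 123 kPa, so the stress path crosses the preconsolidation pressure — recompression up to σ'_p, then virgin compression beyond:
S_c = H/(1+e₀)·[C_r·log₁₀(σ'_p/σ'_0) + C_c·log₁₀(σ'_f/σ'_p)]
    = 4.6/1.91 × [0.031×log₁₀(123/72.2) + 0.25×log₁₀(153.1/123)]
    = 2.4084 × [0.0071724 + 0.023768] = 0.07452 m

S_c ≈ 74.5 mm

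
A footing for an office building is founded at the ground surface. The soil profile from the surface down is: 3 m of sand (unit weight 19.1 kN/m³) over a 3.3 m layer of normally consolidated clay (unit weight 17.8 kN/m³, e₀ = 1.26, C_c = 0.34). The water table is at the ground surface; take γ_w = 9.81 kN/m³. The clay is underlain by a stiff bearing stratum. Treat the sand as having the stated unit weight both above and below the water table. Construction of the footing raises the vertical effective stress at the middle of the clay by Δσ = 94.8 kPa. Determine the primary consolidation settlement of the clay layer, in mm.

Mid-depth of clay below the ground surface: z = 3 + 3.3/2 = 4.65 m.
Total vertical stress at mid-clay: σ_v = 19.1×3 + 17.8×1.65 = 86.67 kPa.
Pore pressure: u = 9.81×(4.65 − 0) = 45.617 kPa.
Initial effective stress: σ'_0 = σ_v − u = 86.67 − 45.617 = 41.053 kPa.
Final effective stress: σ'_f = σ'_0 + Δσ = 41.053 + 94.8 = 135.85 kPa.
Normally consolidated clay, so the full stress increment lies on the virgin compression line:
S_c = C_c·H/(1+e₀)·log₁₀(σ'_f/σ'_0) = 0.34×3.3/(1+1.26)×log₁₀(135.85/41.053)
    = 0.49646 × 0.51971 = 0.258 m

S_c ≈ 258 mm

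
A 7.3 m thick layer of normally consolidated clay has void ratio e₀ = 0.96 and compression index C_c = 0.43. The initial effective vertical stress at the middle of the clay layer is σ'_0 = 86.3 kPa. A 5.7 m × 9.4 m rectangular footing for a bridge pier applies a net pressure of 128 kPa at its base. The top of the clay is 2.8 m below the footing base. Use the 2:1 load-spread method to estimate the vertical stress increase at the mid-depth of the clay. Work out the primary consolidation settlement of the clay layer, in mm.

Mid-depth of clay below the footing base: z = 2.8 + 7.3/2 = 6.45 m.
Stress increase at mid-clay by the 2:1 spreading method:
Δσ = qBL/((B+z)(L+z)) = 128×5.7×9.4/((5.7+6.45)(9.4+6.45)) = 35.613 kPa
Final effective stress: σ'_f = σ'_0 + Δσ = 86.3 + 35.613 = 121.91 kPa.
Normally consolidated clay, so the full stress increment lies on the virgin compression line:
S_c = C_c·H/(1+e₀)·log₁₀(σ'_f/σ'_0) = 0.43×7.3/(1+0.96)×log₁₀(121.91/86.3)
    = 1.6015 × 0.15003 = 0.2403 m

S_c ≈ 240 mm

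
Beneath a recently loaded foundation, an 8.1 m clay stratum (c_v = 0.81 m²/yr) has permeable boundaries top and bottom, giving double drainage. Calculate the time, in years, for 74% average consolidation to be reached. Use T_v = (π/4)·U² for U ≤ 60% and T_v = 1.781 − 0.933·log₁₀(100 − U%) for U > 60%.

Drainage path length: H_d = H/2 = 4.05 m (double drainage).
U > 60%: T_v = 1.781 − 0.933·log₁₀(100 − 74) = 0.46083.
t = T_v·H_d²/c_v = 0.46083×4.05²/0.81 = 9.332 years.

t ≈ 9.33 years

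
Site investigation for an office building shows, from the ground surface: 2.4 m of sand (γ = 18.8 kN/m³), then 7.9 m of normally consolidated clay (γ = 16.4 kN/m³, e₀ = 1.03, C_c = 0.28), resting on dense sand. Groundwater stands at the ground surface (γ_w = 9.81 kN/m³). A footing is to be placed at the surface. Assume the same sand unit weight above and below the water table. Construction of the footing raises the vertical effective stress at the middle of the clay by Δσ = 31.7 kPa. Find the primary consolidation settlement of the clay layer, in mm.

S_c ≈ 242 mm

Mid-depth of clay below the ground surface: z = 2.4 + 7.9/2 = 6.35 m.
Total vertical stress at mid-clay: σ_v = 18.8×2.4 + 16.4×3.95 = 109.9 kPa.
Pore pressure: u = 9.81×(6.35 − 0) = 62.294 kPa.
Initial effective stress: σ'_0 = σ_v − u = 109.9 − 62.294 = 47.606 kPa.
Final effective stress: σ'_f = σ'_0 + Δσ = 47.606 + 31.7 = 79.306 kPa.
Normally consolidated clay, so the full stress increment lies on the virgin compression line:
S_c = C_c·H/(1+e₀)·log₁₀(σ'_f/σ'_0) = 0.28×7.9/(1+1.03)×log₁₀(79.306/47.606)
    = 1.0897 × 0.22164 = 0.2415 m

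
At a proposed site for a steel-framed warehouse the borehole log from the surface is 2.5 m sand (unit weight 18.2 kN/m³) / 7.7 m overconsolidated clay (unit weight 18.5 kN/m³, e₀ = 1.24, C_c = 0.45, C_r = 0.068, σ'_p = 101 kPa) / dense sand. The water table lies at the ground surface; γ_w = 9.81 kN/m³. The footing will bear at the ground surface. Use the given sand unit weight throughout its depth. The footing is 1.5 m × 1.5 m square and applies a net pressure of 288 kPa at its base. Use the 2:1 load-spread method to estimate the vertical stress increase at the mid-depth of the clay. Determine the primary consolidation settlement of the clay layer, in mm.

Mid-depth of clay below the ground surface: z = 2.5 + 7.7/2 = 6.35 m.
Total vertical stress at mid-clay: σ_v = 18.2×2.5 + 18.5×3.85 = 116.73 kPa.
Pore pressure: u = 9.81×(6.35 − 0) = 62.294 kPa.
Initial effective stress: σ'_0 = σ_v − u = 116.73 − 62.294 = 54.436 kPa.
Stress increase at mid-clay by the 2:1 spreading method:
Δσ = qBL/((B+z)(L+z)) = 288×1.5×1.5/((1.5+6.35)(1.5+6.35)) = 10.516 kPa
Final effective stress: σ'_f = 54.436 + 10.516 = 64.952 kPa.
σ'_f = 64.952 ≤ σ'_p = 101 kPa, so the clay remains overconsolidated and only the recompression index applies:
S_c = C_r·H/(1+e₀)·log₁₀(σ'_f/σ'_0) = 0.068×7.7/2.24×log₁₀(64.952/54.436)
    = 0.23375 × 0.076706 = 0.01793 m

S_c ≈ 17.9 mm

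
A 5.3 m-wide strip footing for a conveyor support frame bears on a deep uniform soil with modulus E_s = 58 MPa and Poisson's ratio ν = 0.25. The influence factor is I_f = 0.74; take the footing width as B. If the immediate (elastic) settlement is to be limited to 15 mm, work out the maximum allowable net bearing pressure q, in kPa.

q ≈ 237 kPa

E_s = 58 MPa = 58000 kPa.
S_e = q·B·(1−ν²)/E_s · I_f  ⇒  q = S_e·E_s / (B·(1−ν²)·I_f).
q = 0.015 × 58000 / (5.3 × 0.9375 × 0.74) = 236.6 kPa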